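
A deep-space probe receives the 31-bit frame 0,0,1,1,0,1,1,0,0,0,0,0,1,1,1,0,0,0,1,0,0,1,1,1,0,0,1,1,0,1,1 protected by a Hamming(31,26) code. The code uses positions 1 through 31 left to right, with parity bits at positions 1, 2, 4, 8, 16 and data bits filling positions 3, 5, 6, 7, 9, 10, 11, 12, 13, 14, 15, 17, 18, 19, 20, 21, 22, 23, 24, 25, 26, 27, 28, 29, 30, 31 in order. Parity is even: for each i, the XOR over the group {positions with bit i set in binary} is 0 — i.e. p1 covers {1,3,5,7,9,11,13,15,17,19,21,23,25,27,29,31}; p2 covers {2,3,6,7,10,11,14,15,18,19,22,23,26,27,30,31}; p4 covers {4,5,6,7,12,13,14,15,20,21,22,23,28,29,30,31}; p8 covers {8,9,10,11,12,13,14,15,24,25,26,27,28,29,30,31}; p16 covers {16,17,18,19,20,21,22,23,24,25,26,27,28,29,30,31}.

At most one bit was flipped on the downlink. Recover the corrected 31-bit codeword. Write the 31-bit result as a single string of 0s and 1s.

0011001000001110001001110011011

s1 (pos 1,3,5,7,9,11,13,15,17,19,21,23,25,27,29,31): 0⊕1⊕0⊕1⊕0⊕0⊕1⊕1⊕0⊕1⊕0⊕1⊕0⊕1⊕0⊕1 = 0
s2 (pos 2,3,6,7,10,11,14,15,18,19,22,23,26,27,30,31): 0⊕1⊕1⊕1⊕0⊕0⊕1⊕1⊕0⊕1⊕1⊕1⊕0⊕1⊕1⊕1 = 1
s4 (pos 4,5,6,7,12,13,14,15,20,21,22,23,28,29,30,31): 1⊕0⊕1⊕1⊕0⊕1⊕1⊕1⊕0⊕0⊕1⊕1⊕1⊕0⊕1⊕1 = 1
s8 (pos 8,9,10,11,12,13,14,15,24,25,26,27,28,29,30,31): 0⊕0⊕0⊕0⊕0⊕1⊕1⊕1⊕1⊕0⊕0⊕1⊕1⊕0⊕1⊕1 = 0
s16 (pos 16,17,18,19,20,21,22,23,24,25,26,27,28,29,30,31): 0⊕0⊕0⊕1⊕0⊕0⊕1⊕1⊕1⊕0⊕0⊕1⊕1⊕0⊕1⊕1 = 0
Syndrome s16…s1 = 00110 → error at position 6.
Flip position 6: 0011011000001110001001110011011 → 0011001000001110001001110011011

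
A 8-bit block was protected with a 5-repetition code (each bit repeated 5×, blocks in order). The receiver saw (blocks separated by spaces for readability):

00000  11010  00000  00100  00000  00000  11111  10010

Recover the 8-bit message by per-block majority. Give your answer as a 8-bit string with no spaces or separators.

01000010

Block 1 (00000): 0 ones → 0
Block 2 (11010): 3 ones → 1
Block 3 (00000): 0 ones → 0
Block 4 (00100): 1 one → 0
Block 5 (00000): 0 ones → 0
Block 6 (00000): 0 ones → 0
Block 7 (11111): 5 ones → 1
Block 8 (10010): 2 ones → 0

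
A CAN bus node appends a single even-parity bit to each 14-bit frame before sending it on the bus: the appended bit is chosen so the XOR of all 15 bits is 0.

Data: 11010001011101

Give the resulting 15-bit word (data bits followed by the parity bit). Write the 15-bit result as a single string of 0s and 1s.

110100010111010

XOR of the 14 data bits: 1⊕1⊕0⊕1⊕0⊕0⊕0⊕1⊕0⊕1⊕1⊕1⊕0⊕1 = 0
Parity bit = 0 (so all 15 bits XOR to 0).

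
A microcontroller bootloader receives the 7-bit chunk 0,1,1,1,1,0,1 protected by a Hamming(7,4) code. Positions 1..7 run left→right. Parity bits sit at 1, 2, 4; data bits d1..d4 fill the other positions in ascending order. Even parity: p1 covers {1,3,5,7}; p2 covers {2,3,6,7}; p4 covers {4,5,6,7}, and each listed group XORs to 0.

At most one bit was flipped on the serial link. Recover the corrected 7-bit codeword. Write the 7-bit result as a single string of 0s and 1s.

s1 (pos 1,3,5,7): 0⊕1⊕1⊕1 = 1
s2 (pos 2,3,6,7): 1⊕1⊕0⊕1 = 1
s4 (pos 4,5,6,7): 1⊕1⊕0⊕1 = 1
Syndrome s4…s1 = 111 → error at position 7.
Flip position 7: 0111101 → 0111100

0111100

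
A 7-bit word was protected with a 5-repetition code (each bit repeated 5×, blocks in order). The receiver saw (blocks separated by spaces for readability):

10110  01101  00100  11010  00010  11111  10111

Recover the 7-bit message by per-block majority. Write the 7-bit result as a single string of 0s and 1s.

Block 1 (10110): 3 ones → 1
Block 2 (01101): 3 ones → 1
Block 3 (00100): 1 one → 0
Block 4 (11010): 3 ones → 1
Block 5 (00010): 1 one → 0
Block 6 (11111): 5 ones → 1
Block 7 (10111): 4 ones → 1

1101011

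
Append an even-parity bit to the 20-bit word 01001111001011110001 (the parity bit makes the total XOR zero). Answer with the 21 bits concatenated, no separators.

010011110010111100011

XOR of the 20 data bits: 0⊕1⊕0⊕0⊕1⊕1⊕1⊕1⊕0⊕0⊕1⊕0⊕1⊕1⊕1⊕1⊕0⊕0⊕0⊕1 = 1
Parity bit = 1 (so all 21 bits XOR to 0).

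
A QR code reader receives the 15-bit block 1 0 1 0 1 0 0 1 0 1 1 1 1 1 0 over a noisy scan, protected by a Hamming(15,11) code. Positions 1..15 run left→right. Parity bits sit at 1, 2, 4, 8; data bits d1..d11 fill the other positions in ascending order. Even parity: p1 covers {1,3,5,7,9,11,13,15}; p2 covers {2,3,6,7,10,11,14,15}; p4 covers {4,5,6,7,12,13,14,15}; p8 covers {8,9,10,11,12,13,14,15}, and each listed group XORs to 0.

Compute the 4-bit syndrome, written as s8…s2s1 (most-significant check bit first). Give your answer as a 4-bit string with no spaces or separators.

s1 (pos 1,3,5,7,9,11,13,15): 1⊕1⊕1⊕0⊕0⊕1⊕1⊕0 = 1
s2 (pos 2,3,6,7,10,11,14,15): 0⊕1⊕0⊕0⊕1⊕1⊕1⊕0 = 0
s4 (pos 4,5,6,7,12,13,14,15): 0⊕1⊕0⊕0⊕1⊕1⊕1⊕0 = 0
s8 (pos 8,9,10,11,12,13,14,15): 1⊕0⊕1⊕1⊕1⊕1⊕1⊕0 = 0
Syndrome s8…s1 = 0001 → error at position 1.

0001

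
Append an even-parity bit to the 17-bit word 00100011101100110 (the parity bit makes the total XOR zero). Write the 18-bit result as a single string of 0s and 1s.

XOR of the 17 data bits: 0⊕0⊕1⊕0⊕0⊕0⊕1⊕1⊕1⊕0⊕1⊕1⊕0⊕0⊕1⊕1⊕0 = 0
Parity bit = 0 (so all 18 bits XOR to 0).

001000111011001100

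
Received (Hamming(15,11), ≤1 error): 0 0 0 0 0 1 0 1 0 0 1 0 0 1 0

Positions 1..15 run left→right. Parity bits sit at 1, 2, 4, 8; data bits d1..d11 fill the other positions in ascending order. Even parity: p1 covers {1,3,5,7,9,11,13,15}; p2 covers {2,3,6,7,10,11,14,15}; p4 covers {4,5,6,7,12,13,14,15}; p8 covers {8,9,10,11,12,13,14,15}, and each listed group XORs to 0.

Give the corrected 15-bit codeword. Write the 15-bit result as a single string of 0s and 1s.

s1 (pos 1,3,5,7,9,11,13,15): 0⊕0⊕0⊕0⊕0⊕1⊕0⊕0 = 1
s2 (pos 2,3,6,7,10,11,14,15): 0⊕0⊕1⊕0⊕0⊕1⊕1⊕0 = 1
s4 (pos 4,5,6,7,12,13,14,15): 0⊕0⊕1⊕0⊕0⊕0⊕1⊕0 = 0
s8 (pos 8,9,10,11,12,13,14,15): 1⊕0⊕0⊕1⊕0⊕0⊕1⊕0 = 1
Syndrome s8…s1 = 1011 → error at position 11.
Flip position 11: 000001010010010 → 000001010000010

000001010000010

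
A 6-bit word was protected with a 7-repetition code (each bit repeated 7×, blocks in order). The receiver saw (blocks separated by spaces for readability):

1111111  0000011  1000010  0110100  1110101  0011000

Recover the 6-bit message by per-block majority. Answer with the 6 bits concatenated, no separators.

Block 1 (1111111): 7 ones → 1
Block 2 (0000011): 2 ones → 0
Block 3 (1000010): 2 ones → 0
Block 4 (0110100): 3 ones → 0
Block 5 (1110101): 5 ones → 1
Block 6 (0011000): 2 ones → 0

100010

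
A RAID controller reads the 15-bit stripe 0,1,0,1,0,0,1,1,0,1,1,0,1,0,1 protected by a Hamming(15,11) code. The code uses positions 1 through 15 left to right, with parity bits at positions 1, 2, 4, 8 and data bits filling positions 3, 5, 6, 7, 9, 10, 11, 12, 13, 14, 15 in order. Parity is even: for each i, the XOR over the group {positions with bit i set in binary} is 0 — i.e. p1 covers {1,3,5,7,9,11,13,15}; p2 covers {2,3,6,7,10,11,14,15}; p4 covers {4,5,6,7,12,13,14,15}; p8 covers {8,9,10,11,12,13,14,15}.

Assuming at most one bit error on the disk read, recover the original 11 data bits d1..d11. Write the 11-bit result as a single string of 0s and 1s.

00010010101

s1 (pos 1,3,5,7,9,11,13,15): 0⊕0⊕0⊕1⊕0⊕1⊕1⊕1 = 0
s2 (pos 2,3,6,7,10,11,14,15): 1⊕0⊕0⊕1⊕1⊕1⊕0⊕1 = 1
s4 (pos 4,5,6,7,12,13,14,15): 1⊕0⊕0⊕1⊕0⊕1⊕0⊕1 = 0
s8 (pos 8,9,10,11,12,13,14,15): 1⊕0⊕1⊕1⊕0⊕1⊕0⊕1 = 1
Syndrome s8…s1 = 1010 → error at position 10.
Flip position 10: 010100110110101 → 010100110010101
Read data bits from positions 3,5,6,7,9,10,11,12,13,14,15: 00010010101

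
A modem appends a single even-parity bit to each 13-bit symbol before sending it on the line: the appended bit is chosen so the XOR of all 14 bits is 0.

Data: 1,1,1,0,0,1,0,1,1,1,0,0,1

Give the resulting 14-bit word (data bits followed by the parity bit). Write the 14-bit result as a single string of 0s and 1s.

11100101110010

XOR of the 13 data bits: 1⊕1⊕1⊕0⊕0⊕1⊕0⊕1⊕1⊕1⊕0⊕0⊕1 = 0
Parity bit = 0 (so all 14 bits XOR to 0).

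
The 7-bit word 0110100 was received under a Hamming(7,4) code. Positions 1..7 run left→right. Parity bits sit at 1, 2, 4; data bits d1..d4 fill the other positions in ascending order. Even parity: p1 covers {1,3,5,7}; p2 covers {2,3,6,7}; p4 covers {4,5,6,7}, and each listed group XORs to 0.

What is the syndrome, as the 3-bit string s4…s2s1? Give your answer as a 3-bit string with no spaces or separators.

100

s1 (pos 1,3,5,7): 0⊕1⊕1⊕0 = 0
s2 (pos 2,3,6,7): 1⊕1⊕0⊕0 = 0
s4 (pos 4,5,6,7): 0⊕1⊕0⊕0 = 1
Syndrome s4…s1 = 100 → error at position 4.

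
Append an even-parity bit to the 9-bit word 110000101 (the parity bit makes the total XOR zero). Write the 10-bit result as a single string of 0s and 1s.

1100001010

XOR of the 9 data bits: 1⊕1⊕0⊕0⊕0⊕0⊕1⊕0⊕1 = 0
Parity bit = 0 (so all 10 bits XOR to 0).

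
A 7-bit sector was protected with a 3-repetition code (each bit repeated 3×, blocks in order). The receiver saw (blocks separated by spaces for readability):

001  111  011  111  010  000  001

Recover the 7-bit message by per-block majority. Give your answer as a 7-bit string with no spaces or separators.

Block 1 (001): 1 one → 0
Block 2 (111): 3 ones → 1
Block 3 (011): 2 ones → 1
Block 4 (111): 3 ones → 1
Block 5 (010): 1 one → 0
Block 6 (000): 0 ones → 0
Block 7 (001): 1 one → 0

0111000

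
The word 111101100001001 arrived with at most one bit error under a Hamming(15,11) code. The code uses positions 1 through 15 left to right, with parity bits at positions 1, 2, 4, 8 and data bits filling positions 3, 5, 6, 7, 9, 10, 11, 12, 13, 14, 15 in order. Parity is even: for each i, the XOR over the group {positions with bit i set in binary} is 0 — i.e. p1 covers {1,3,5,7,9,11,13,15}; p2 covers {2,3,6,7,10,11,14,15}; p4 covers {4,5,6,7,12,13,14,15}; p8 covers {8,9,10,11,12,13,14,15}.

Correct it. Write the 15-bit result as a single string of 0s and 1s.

111100100001001

s1 (pos 1,3,5,7,9,11,13,15): 1⊕1⊕0⊕1⊕0⊕0⊕0⊕1 = 0
s2 (pos 2,3,6,7,10,11,14,15): 1⊕1⊕1⊕1⊕0⊕0⊕0⊕1 = 1
s4 (pos 4,5,6,7,12,13,14,15): 1⊕0⊕1⊕1⊕1⊕0⊕0⊕1 = 1
s8 (pos 8,9,10,11,12,13,14,15): 0⊕0⊕0⊕0⊕1⊕0⊕0⊕1 = 0
Syndrome s8…s1 = 0110 → error at position 6.
Flip position 6: 111101100001001 → 111100100001001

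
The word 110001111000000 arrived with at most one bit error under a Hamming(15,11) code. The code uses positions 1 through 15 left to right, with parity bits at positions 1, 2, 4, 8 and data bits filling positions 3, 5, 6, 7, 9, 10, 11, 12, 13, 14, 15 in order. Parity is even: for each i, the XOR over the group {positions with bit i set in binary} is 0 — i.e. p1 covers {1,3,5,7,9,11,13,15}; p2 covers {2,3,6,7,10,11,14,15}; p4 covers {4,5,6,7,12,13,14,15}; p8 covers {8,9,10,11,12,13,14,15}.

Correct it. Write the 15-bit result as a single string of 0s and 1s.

111001111000000

s1 (pos 1,3,5,7,9,11,13,15): 1⊕0⊕0⊕1⊕1⊕0⊕0⊕0 = 1
s2 (pos 2,3,6,7,10,11,14,15): 1⊕0⊕1⊕1⊕0⊕0⊕0⊕0 = 1
s4 (pos 4,5,6,7,12,13,14,15): 0⊕0⊕1⊕1⊕0⊕0⊕0⊕0 = 0
s8 (pos 8,9,10,11,12,13,14,15): 1⊕1⊕0⊕0⊕0⊕0⊕0⊕0 = 0
Syndrome s8…s1 = 0011 → error at position 3.
Flip position 3: 110001111000000 → 111001111000000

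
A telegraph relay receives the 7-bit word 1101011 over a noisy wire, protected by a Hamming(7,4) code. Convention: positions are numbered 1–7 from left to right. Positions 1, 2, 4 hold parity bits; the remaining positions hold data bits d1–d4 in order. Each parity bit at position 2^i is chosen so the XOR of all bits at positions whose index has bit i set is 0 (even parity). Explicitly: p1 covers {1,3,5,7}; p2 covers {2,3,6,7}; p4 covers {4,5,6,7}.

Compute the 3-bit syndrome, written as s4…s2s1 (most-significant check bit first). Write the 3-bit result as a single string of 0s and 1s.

110

s1 (pos 1,3,5,7): 1⊕0⊕0⊕1 = 0
s2 (pos 2,3,6,7): 1⊕0⊕1⊕1 = 1
s4 (pos 4,5,6,7): 1⊕0⊕1⊕1 = 1
Syndrome s4…s1 = 110 → error at position 6.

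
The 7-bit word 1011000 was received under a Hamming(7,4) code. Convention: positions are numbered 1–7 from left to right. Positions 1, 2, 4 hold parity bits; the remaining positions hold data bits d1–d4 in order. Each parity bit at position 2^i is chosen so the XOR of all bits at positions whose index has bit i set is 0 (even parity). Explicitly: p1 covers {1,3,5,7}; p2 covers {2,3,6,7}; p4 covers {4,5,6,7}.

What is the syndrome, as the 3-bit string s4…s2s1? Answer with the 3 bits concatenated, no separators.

110

s1 (pos 1,3,5,7): 1⊕1⊕0⊕0 = 0
s2 (pos 2,3,6,7): 0⊕1⊕0⊕0 = 1
s4 (pos 4,5,6,7): 1⊕0⊕0⊕0 = 1
Syndrome s4…s1 = 110 → error at position 6.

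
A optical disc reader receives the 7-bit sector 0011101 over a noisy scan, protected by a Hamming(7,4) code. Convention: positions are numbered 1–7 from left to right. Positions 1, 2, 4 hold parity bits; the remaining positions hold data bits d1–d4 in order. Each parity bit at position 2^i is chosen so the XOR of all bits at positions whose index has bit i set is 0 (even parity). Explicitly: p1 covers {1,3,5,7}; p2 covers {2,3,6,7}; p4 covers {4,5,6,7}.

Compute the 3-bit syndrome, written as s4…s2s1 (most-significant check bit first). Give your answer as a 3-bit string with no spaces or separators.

101

s1 (pos 1,3,5,7): 0⊕1⊕1⊕1 = 1
s2 (pos 2,3,6,7): 0⊕1⊕0⊕1 = 0
s4 (pos 4,5,6,7): 1⊕1⊕0⊕1 = 1
Syndrome s4…s1 = 101 → error at position 5.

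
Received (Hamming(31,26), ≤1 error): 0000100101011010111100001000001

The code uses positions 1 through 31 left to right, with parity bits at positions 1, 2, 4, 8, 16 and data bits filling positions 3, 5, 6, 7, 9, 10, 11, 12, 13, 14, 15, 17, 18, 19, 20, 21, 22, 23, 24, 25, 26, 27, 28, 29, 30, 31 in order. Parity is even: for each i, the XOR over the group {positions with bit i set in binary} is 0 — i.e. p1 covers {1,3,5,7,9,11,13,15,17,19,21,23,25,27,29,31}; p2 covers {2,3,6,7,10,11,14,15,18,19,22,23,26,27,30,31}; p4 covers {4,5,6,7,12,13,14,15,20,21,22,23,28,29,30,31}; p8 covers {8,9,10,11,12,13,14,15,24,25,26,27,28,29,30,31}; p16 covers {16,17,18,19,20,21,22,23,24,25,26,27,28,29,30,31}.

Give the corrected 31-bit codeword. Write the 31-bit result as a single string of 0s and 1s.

0000100101111010111100001000001

s1 (pos 1,3,5,7,9,11,13,15,17,19,21,23,25,27,29,31): 0⊕0⊕1⊕0⊕0⊕0⊕1⊕1⊕1⊕1⊕0⊕0⊕1⊕0⊕0⊕1 = 1
s2 (pos 2,3,6,7,10,11,14,15,18,19,22,23,26,27,30,31): 0⊕0⊕0⊕0⊕1⊕0⊕0⊕1⊕1⊕1⊕0⊕0⊕0⊕0⊕0⊕1 = 1
s4 (pos 4,5,6,7,12,13,14,15,20,21,22,23,28,29,30,31): 0⊕1⊕0⊕0⊕1⊕1⊕0⊕1⊕1⊕0⊕0⊕0⊕0⊕0⊕0⊕1 = 0
s8 (pos 8,9,10,11,12,13,14,15,24,25,26,27,28,29,30,31): 1⊕0⊕1⊕0⊕1⊕1⊕0⊕1⊕0⊕1⊕0⊕0⊕0⊕0⊕0⊕1 = 1
s16 (pos 16,17,18,19,20,21,22,23,24,25,26,27,28,29,30,31): 0⊕1⊕1⊕1⊕1⊕0⊕0⊕0⊕0⊕1⊕0⊕0⊕0⊕0⊕0⊕1 = 0
Syndrome s16…s1 = 01011 → error at position 11.
Flip position 11: 0000100101011010111100001000001 → 0000100101111010111100001000001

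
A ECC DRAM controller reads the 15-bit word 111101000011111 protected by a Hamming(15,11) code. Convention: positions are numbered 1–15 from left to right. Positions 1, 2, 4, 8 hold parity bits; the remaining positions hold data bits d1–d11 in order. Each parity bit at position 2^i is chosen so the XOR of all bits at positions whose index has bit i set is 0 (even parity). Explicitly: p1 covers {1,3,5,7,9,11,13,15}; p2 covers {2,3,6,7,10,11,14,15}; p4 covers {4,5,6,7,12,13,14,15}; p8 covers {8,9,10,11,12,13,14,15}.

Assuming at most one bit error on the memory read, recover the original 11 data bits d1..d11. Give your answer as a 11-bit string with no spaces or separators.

10101011111

s1 (pos 1,3,5,7,9,11,13,15): 1⊕1⊕0⊕0⊕0⊕1⊕1⊕1 = 1
s2 (pos 2,3,6,7,10,11,14,15): 1⊕1⊕1⊕0⊕0⊕1⊕1⊕1 = 0
s4 (pos 4,5,6,7,12,13,14,15): 1⊕0⊕1⊕0⊕1⊕1⊕1⊕1 = 0
s8 (pos 8,9,10,11,12,13,14,15): 0⊕0⊕0⊕1⊕1⊕1⊕1⊕1 = 1
Syndrome s8…s1 = 1001 → error at position 9.
Flip position 9: 111101000011111 → 111101001011111
Read data bits from positions 3,5,6,7,9,10,11,12,13,14,15: 10101011111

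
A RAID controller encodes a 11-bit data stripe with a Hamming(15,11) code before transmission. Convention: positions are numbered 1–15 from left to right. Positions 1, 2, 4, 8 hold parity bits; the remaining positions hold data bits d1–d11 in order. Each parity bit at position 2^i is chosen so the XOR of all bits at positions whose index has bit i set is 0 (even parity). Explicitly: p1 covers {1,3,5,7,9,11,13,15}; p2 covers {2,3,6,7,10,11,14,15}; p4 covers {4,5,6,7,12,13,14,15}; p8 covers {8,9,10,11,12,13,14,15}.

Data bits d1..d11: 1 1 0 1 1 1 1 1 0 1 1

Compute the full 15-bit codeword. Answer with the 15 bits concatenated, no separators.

Place data at non-parity positions: p1 p2 1 p4 1 0 1 p8 1 1 1 1 0 1 1
p1 (pos 1,3,5,7,9,11,13,15): XOR of data positions = 1⊕1⊕1⊕1⊕1⊕0⊕1 = 0
p2 (pos 2,3,6,7,10,11,14,15): XOR of data positions = 1⊕0⊕1⊕1⊕1⊕1⊕1 = 0
p4 (pos 4,5,6,7,12,13,14,15): XOR of data positions = 1⊕0⊕1⊕1⊕0⊕1⊕1 = 1
p8 (pos 8,9,10,11,12,13,14,15): XOR of data positions = 1⊕1⊕1⊕1⊕0⊕1⊕1 = 0
Codeword: 001110101111011

001110101111011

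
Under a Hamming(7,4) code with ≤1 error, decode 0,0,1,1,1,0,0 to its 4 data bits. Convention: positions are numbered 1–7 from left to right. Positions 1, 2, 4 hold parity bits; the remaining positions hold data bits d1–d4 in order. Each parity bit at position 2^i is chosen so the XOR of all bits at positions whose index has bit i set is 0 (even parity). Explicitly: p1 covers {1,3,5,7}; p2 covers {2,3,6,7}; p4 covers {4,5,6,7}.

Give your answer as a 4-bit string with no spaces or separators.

s1 (pos 1,3,5,7): 0⊕1⊕1⊕0 = 0
s2 (pos 2,3,6,7): 0⊕1⊕0⊕0 = 1
s4 (pos 4,5,6,7): 1⊕1⊕0⊕0 = 0
Syndrome s4…s1 = 010 → error at position 2.
Flip position 2: 0011100 → 0111100
Read data bits from positions 3,5,6,7: 1100

1100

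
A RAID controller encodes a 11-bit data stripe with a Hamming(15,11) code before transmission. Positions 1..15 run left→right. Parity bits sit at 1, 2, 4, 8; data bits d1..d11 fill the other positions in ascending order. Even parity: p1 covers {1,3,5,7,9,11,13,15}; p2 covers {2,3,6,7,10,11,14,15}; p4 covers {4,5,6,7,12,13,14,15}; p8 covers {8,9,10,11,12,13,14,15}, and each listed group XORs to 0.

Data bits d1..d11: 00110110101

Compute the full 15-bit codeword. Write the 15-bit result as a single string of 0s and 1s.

Place data at non-parity positions: p1 p2 0 p4 0 1 1 p8 0 1 1 0 1 0 1
p1 (pos 1,3,5,7,9,11,13,15): XOR of data positions = 0⊕0⊕1⊕0⊕1⊕1⊕1 = 0
p2 (pos 2,3,6,7,10,11,14,15): XOR of data positions = 0⊕1⊕1⊕1⊕1⊕0⊕1 = 1
p4 (pos 4,5,6,7,12,13,14,15): XOR of data positions = 0⊕1⊕1⊕0⊕1⊕0⊕1 = 0
p8 (pos 8,9,10,11,12,13,14,15): XOR of data positions = 0⊕1⊕1⊕0⊕1⊕0⊕1 = 0
Codeword: 010001100110101

010001100110101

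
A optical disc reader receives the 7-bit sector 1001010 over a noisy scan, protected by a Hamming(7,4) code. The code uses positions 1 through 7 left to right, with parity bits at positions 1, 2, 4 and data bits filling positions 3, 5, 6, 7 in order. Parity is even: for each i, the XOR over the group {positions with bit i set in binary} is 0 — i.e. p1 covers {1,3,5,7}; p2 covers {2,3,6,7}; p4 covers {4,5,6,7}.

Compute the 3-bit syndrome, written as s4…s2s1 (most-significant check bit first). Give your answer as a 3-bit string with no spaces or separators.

011

s1 (pos 1,3,5,7): 1⊕0⊕0⊕0 = 1
s2 (pos 2,3,6,7): 0⊕0⊕1⊕0 = 1
s4 (pos 4,5,6,7): 1⊕0⊕1⊕0 = 0
Syndrome s4…s1 = 011 → error at position 3.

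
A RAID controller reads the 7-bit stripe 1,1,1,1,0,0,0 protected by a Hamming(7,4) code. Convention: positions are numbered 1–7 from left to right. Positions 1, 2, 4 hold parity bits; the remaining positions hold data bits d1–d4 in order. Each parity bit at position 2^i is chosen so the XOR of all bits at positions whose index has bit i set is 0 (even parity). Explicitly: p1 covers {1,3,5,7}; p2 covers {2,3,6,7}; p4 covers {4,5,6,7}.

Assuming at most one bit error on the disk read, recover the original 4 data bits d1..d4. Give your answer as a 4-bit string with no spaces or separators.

s1 (pos 1,3,5,7): 1⊕1⊕0⊕0 = 0
s2 (pos 2,3,6,7): 1⊕1⊕0⊕0 = 0
s4 (pos 4,5,6,7): 1⊕0⊕0⊕0 = 1
Syndrome s4…s1 = 100 → error at position 4.
Flip position 4: 1111000 → 1110000
Read data bits from positions 3,5,6,7: 1000

1000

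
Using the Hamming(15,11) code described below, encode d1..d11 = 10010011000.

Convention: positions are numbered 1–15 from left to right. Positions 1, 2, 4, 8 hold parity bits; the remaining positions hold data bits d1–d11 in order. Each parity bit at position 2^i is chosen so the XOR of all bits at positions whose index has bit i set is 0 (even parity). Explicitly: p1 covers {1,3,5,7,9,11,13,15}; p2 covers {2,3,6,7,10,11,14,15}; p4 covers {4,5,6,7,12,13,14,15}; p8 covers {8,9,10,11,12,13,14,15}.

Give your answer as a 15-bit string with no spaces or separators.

Place data at non-parity positions: p1 p2 1 p4 0 0 1 p8 0 0 1 1 0 0 0
p1 (pos 1,3,5,7,9,11,13,15): XOR of data positions = 1⊕0⊕1⊕0⊕1⊕0⊕0 = 1
p2 (pos 2,3,6,7,10,11,14,15): XOR of data positions = 1⊕0⊕1⊕0⊕1⊕0⊕0 = 1
p4 (pos 4,5,6,7,12,13,14,15): XOR of data positions = 0⊕0⊕1⊕1⊕0⊕0⊕0 = 0
p8 (pos 8,9,10,11,12,13,14,15): XOR of data positions = 0⊕0⊕1⊕1⊕0⊕0⊕0 = 0
Codeword: 111000100011000

111000100011000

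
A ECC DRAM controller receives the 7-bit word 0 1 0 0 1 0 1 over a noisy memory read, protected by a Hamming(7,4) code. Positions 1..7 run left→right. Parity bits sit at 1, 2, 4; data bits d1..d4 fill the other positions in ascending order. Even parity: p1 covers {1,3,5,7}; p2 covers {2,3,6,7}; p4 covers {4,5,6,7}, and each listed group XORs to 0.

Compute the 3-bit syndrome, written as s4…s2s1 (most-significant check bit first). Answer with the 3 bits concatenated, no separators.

000

s1 (pos 1,3,5,7): 0⊕0⊕1⊕1 = 0
s2 (pos 2,3,6,7): 1⊕0⊕0⊕1 = 0
s4 (pos 4,5,6,7): 0⊕1⊕0⊕1 = 0
Syndrome s4…s1 = 000 → no error.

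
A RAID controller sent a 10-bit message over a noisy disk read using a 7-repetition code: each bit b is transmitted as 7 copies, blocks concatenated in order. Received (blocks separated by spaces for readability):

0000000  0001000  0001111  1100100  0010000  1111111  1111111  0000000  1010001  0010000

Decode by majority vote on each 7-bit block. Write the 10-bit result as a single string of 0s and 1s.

0010011000

Block 1 (0000000): 0 ones → 0
Block 2 (0001000): 1 one → 0
Block 3 (0001111): 4 ones → 1
Block 4 (1100100): 3 ones → 0
Block 5 (0010000): 1 one → 0
Block 6 (1111111): 7 ones → 1
Block 7 (1111111): 7 ones → 1
Block 8 (0000000): 0 ones → 0
Block 9 (1010001): 3 ones → 0
Block 10 (0010000): 1 one → 0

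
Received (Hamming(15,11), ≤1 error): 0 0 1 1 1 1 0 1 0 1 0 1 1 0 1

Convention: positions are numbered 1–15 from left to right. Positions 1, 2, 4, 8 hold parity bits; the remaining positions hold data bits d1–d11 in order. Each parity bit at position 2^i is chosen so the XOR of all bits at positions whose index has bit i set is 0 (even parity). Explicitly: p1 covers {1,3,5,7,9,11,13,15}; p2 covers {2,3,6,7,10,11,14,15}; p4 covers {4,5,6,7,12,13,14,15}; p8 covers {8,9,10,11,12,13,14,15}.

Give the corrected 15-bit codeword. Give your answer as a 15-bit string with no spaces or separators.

001111000101101

s1 (pos 1,3,5,7,9,11,13,15): 0⊕1⊕1⊕0⊕0⊕0⊕1⊕1 = 0
s2 (pos 2,3,6,7,10,11,14,15): 0⊕1⊕1⊕0⊕1⊕0⊕0⊕1 = 0
s4 (pos 4,5,6,7,12,13,14,15): 1⊕1⊕1⊕0⊕1⊕1⊕0⊕1 = 0
s8 (pos 8,9,10,11,12,13,14,15): 1⊕0⊕1⊕0⊕1⊕1⊕0⊕1 = 1
Syndrome s8…s1 = 1000 → error at position 8.
Flip position 8: 001111010101101 → 001111000101101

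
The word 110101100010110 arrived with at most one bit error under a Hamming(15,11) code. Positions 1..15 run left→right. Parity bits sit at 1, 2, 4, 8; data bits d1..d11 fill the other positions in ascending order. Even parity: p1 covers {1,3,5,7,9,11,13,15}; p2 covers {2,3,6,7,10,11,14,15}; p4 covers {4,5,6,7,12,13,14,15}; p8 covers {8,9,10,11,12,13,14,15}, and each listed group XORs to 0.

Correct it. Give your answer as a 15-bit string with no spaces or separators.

s1 (pos 1,3,5,7,9,11,13,15): 1⊕0⊕0⊕1⊕0⊕1⊕1⊕0 = 0
s2 (pos 2,3,6,7,10,11,14,15): 1⊕0⊕1⊕1⊕0⊕1⊕1⊕0 = 1
s4 (pos 4,5,6,7,12,13,14,15): 1⊕0⊕1⊕1⊕0⊕1⊕1⊕0 = 1
s8 (pos 8,9,10,11,12,13,14,15): 0⊕0⊕0⊕1⊕0⊕1⊕1⊕0 = 1
Syndrome s8…s1 = 1110 → error at position 14.
Flip position 14: 110101100010110 → 110101100010100

110101100010100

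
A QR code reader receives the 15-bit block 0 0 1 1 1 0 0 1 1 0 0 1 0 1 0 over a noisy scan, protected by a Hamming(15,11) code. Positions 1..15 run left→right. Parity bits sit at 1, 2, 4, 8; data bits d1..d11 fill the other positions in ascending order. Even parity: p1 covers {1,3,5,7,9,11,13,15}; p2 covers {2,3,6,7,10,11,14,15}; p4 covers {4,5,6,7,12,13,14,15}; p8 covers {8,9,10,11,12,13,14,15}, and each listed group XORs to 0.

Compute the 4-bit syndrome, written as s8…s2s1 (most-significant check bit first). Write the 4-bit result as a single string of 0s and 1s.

0001

s1 (pos 1,3,5,7,9,11,13,15): 0⊕1⊕1⊕0⊕1⊕0⊕0⊕0 = 1
s2 (pos 2,3,6,7,10,11,14,15): 0⊕1⊕0⊕0⊕0⊕0⊕1⊕0 = 0
s4 (pos 4,5,6,7,12,13,14,15): 1⊕1⊕0⊕0⊕1⊕0⊕1⊕0 = 0
s8 (pos 8,9,10,11,12,13,14,15): 1⊕1⊕0⊕0⊕1⊕0⊕1⊕0 = 0
Syndrome s8…s1 = 0001 → error at position 1.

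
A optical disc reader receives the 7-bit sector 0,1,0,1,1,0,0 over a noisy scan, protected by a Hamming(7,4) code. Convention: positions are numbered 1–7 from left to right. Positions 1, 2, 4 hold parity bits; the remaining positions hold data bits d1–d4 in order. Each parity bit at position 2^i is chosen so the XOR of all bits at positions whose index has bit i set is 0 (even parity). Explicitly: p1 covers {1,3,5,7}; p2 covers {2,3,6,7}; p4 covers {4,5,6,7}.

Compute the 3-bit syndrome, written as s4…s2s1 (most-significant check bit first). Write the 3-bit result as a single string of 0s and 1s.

s1 (pos 1,3,5,7): 0⊕0⊕1⊕0 = 1
s2 (pos 2,3,6,7): 1⊕0⊕0⊕0 = 1
s4 (pos 4,5,6,7): 1⊕1⊕0⊕0 = 0
Syndrome s4…s1 = 011 → error at position 3.

011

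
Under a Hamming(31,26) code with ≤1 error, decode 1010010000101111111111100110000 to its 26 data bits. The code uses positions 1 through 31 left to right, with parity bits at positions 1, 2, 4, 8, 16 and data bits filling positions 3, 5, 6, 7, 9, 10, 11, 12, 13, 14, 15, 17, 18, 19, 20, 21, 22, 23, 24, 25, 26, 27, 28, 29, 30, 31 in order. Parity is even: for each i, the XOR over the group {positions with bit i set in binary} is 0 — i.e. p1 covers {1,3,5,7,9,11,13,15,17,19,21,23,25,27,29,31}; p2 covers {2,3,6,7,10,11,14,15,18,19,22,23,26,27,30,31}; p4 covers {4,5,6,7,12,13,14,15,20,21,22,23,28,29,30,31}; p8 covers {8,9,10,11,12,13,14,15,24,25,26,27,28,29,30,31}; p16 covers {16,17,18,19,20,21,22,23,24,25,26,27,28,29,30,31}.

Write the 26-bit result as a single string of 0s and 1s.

10100010111111111100110000

s1 (pos 1,3,5,7,9,11,13,15,17,19,21,23,25,27,29,31): 1⊕1⊕0⊕0⊕0⊕1⊕1⊕1⊕1⊕1⊕1⊕1⊕0⊕1⊕0⊕0 = 0
s2 (pos 2,3,6,7,10,11,14,15,18,19,22,23,26,27,30,31): 0⊕1⊕1⊕0⊕0⊕1⊕1⊕1⊕1⊕1⊕1⊕1⊕1⊕1⊕0⊕0 = 1
s4 (pos 4,5,6,7,12,13,14,15,20,21,22,23,28,29,30,31): 0⊕0⊕1⊕0⊕0⊕1⊕1⊕1⊕1⊕1⊕1⊕1⊕0⊕0⊕0⊕0 = 0
s8 (pos 8,9,10,11,12,13,14,15,24,25,26,27,28,29,30,31): 0⊕0⊕0⊕1⊕0⊕1⊕1⊕1⊕0⊕0⊕1⊕1⊕0⊕0⊕0⊕0 = 0
s16 (pos 16,17,18,19,20,21,22,23,24,25,26,27,28,29,30,31): 1⊕1⊕1⊕1⊕1⊕1⊕1⊕1⊕0⊕0⊕1⊕1⊕0⊕0⊕0⊕0 = 0
Syndrome s16…s1 = 00010 → error at position 2.
Flip position 2: 1010010000101111111111100110000 → 1110010000101111111111100110000
Read data bits from positions 3,5,6,7,9,10,11,12,13,14,15,17,18,19,20,21,22,23,24,25,26,27,28,29,30,31: 10100010111111111100110000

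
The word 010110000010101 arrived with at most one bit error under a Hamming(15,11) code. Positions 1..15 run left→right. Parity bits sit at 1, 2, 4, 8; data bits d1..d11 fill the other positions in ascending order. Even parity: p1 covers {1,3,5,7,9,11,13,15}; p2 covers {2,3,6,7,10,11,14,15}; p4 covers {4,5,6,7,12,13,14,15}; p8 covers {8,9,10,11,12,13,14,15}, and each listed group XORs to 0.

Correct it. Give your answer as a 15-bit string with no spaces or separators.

s1 (pos 1,3,5,7,9,11,13,15): 0⊕0⊕1⊕0⊕0⊕1⊕1⊕1 = 0
s2 (pos 2,3,6,7,10,11,14,15): 1⊕0⊕0⊕0⊕0⊕1⊕0⊕1 = 1
s4 (pos 4,5,6,7,12,13,14,15): 1⊕1⊕0⊕0⊕0⊕1⊕0⊕1 = 0
s8 (pos 8,9,10,11,12,13,14,15): 0⊕0⊕0⊕1⊕0⊕1⊕0⊕1 = 1
Syndrome s8…s1 = 1010 → error at position 10.
Flip position 10: 010110000010101 → 010110000110101

010110000110101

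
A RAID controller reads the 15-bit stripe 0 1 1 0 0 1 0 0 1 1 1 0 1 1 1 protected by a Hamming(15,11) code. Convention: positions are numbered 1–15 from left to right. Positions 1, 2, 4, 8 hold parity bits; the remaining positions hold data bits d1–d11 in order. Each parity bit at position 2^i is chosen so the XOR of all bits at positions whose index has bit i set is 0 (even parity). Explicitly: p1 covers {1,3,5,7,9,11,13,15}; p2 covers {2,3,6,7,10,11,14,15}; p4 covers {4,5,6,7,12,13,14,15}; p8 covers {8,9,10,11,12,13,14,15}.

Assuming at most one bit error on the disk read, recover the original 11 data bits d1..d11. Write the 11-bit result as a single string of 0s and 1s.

00101110111

s1 (pos 1,3,5,7,9,11,13,15): 0⊕1⊕0⊕0⊕1⊕1⊕1⊕1 = 1
s2 (pos 2,3,6,7,10,11,14,15): 1⊕1⊕1⊕0⊕1⊕1⊕1⊕1 = 1
s4 (pos 4,5,6,7,12,13,14,15): 0⊕0⊕1⊕0⊕0⊕1⊕1⊕1 = 0
s8 (pos 8,9,10,11,12,13,14,15): 0⊕1⊕1⊕1⊕0⊕1⊕1⊕1 = 0
Syndrome s8…s1 = 0011 → error at position 3.
Flip position 3: 011001001110111 → 010001001110111
Read data bits from positions 3,5,6,7,9,10,11,12,13,14,15: 00101110111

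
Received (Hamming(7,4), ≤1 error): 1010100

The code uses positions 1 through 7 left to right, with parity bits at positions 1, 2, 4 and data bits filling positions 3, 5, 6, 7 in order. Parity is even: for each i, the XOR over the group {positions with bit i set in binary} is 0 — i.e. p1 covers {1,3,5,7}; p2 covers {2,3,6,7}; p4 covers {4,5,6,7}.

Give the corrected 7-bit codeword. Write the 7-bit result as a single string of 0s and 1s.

s1 (pos 1,3,5,7): 1⊕1⊕1⊕0 = 1
s2 (pos 2,3,6,7): 0⊕1⊕0⊕0 = 1
s4 (pos 4,5,6,7): 0⊕1⊕0⊕0 = 1
Syndrome s4…s1 = 111 → error at position 7.
Flip position 7: 1010100 → 1010101

1010101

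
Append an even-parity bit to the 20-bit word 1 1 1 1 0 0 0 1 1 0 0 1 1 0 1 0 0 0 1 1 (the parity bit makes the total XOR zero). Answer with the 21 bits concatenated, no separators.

111100011001101000111

XOR of the 20 data bits: 1⊕1⊕1⊕1⊕0⊕0⊕0⊕1⊕1⊕0⊕0⊕1⊕1⊕0⊕1⊕0⊕0⊕0⊕1⊕1 = 1
Parity bit = 1 (so all 21 bits XOR to 0).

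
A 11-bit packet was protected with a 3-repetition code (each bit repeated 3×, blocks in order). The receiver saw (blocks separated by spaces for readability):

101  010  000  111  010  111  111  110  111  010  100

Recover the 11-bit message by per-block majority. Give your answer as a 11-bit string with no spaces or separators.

Block 1 (101): 2 ones → 1
Block 2 (010): 1 one → 0
Block 3 (000): 0 ones → 0
Block 4 (111): 3 ones → 1
Block 5 (010): 1 one → 0
Block 6 (111): 3 ones → 1
Block 7 (111): 3 ones → 1
Block 8 (110): 2 ones → 1
Block 9 (111): 3 ones → 1
Block 10 (010): 1 one → 0
Block 11 (100): 1 one → 0

10010111100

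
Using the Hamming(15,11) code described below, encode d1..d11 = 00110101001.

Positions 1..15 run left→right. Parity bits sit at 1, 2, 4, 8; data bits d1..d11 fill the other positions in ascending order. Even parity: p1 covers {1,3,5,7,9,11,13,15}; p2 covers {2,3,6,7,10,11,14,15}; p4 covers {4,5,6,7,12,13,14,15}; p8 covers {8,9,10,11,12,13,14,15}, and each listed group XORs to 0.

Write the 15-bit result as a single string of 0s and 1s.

000001110101001

Place data at non-parity positions: p1 p2 0 p4 0 1 1 p8 0 1 0 1 0 0 1
p1 (pos 1,3,5,7,9,11,13,15): XOR of data positions = 0⊕0⊕1⊕0⊕0⊕0⊕1 = 0
p2 (pos 2,3,6,7,10,11,14,15): XOR of data positions = 0⊕1⊕1⊕1⊕0⊕0⊕1 = 0
p4 (pos 4,5,6,7,12,13,14,15): XOR of data positions = 0⊕1⊕1⊕1⊕0⊕0⊕1 = 0
p8 (pos 8,9,10,11,12,13,14,15): XOR of data positions = 0⊕1⊕0⊕1⊕0⊕0⊕1 = 1
Codeword: 000001110101001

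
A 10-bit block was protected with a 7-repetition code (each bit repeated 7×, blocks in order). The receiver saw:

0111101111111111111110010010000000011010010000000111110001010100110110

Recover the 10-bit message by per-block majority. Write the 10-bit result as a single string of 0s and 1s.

Block 1 (0111101): 5 ones → 1
Block 2 (1111111): 7 ones → 1
Block 3 (1111111): 7 ones → 1
Block 4 (0010010): 2 ones → 0
Block 5 (0000000): 0 ones → 0
Block 6 (1101001): 4 ones → 1
Block 7 (0000000): 0 ones → 0
Block 8 (1111100): 5 ones → 1
Block 9 (0101010): 3 ones → 0
Block 10 (0110110): 4 ones → 1

1110010101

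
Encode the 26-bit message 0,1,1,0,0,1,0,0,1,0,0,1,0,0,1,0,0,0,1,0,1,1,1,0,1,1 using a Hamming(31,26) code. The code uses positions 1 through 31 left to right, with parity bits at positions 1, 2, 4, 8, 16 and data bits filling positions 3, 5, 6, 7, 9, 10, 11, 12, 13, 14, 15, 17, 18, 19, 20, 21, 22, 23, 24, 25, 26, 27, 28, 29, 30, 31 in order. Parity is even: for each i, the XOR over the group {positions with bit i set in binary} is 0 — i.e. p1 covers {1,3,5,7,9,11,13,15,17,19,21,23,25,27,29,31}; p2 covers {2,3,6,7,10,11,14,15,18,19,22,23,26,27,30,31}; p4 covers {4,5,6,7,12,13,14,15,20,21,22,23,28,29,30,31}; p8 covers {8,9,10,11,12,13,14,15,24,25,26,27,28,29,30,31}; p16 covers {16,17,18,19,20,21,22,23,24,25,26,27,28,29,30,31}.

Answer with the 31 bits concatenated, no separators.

1001110001001000100100010111011

Place data at non-parity positions: p1 p2 0 p4 1 1 0 p8 0 1 0 0 1 0 0 p16 1 0 0 1 0 0 0 1 0 1 1 1 0 1 1
p1 (pos 1,3,5,7,9,11,13,15,17,19,21,23,25,27,29,31): XOR of data positions = 0⊕1⊕0⊕0⊕0⊕1⊕0⊕1⊕0⊕0⊕0⊕0⊕1⊕0⊕1 = 1
p2 (pos 2,3,6,7,10,11,14,15,18,19,22,23,26,27,30,31): XOR of data positions = 0⊕1⊕0⊕1⊕0⊕0⊕0⊕0⊕0⊕0⊕0⊕1⊕1⊕1⊕1 = 0
p4 (pos 4,5,6,7,12,13,14,15,20,21,22,23,28,29,30,31): XOR of data positions = 1⊕1⊕0⊕0⊕1⊕0⊕0⊕1⊕0⊕0⊕0⊕1⊕0⊕1⊕1 = 1
p8 (pos 8,9,10,11,12,13,14,15,24,25,26,27,28,29,30,31): XOR of data positions = 0⊕1⊕0⊕0⊕1⊕0⊕0⊕1⊕0⊕1⊕1⊕1⊕0⊕1⊕1 = 0
p16 (pos 16,17,18,19,20,21,22,23,24,25,26,27,28,29,30,31): XOR of data positions = 1⊕0⊕0⊕1⊕0⊕0⊕0⊕1⊕0⊕1⊕1⊕1⊕0⊕1⊕1 = 0
Codeword: 1001110001001000100100010111011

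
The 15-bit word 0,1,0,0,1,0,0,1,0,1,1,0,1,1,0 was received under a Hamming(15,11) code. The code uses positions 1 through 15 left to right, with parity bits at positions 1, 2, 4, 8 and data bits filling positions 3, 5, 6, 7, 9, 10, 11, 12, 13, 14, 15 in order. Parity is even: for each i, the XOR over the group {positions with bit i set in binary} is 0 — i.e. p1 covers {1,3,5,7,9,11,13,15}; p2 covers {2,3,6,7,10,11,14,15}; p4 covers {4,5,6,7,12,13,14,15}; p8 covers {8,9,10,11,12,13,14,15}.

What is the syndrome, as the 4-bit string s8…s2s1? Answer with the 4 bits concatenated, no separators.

1101

s1 (pos 1,3,5,7,9,11,13,15): 0⊕0⊕1⊕0⊕0⊕1⊕1⊕0 = 1
s2 (pos 2,3,6,7,10,11,14,15): 1⊕0⊕0⊕0⊕1⊕1⊕1⊕0 = 0
s4 (pos 4,5,6,7,12,13,14,15): 0⊕1⊕0⊕0⊕0⊕1⊕1⊕0 = 1
s8 (pos 8,9,10,11,12,13,14,15): 1⊕0⊕1⊕1⊕0⊕1⊕1⊕0 = 1
Syndrome s8…s1 = 1101 → error at position 13.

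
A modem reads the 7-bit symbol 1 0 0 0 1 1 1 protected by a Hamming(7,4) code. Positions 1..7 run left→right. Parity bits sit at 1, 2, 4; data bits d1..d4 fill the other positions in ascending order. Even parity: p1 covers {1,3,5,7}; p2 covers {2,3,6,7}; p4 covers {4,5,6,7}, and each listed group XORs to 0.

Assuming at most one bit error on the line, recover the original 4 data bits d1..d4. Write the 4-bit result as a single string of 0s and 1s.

s1 (pos 1,3,5,7): 1⊕0⊕1⊕1 = 1
s2 (pos 2,3,6,7): 0⊕0⊕1⊕1 = 0
s4 (pos 4,5,6,7): 0⊕1⊕1⊕1 = 1
Syndrome s4…s1 = 101 → error at position 5.
Flip position 5: 1000111 → 1000011
Read data bits from positions 3,5,6,7: 0011

0011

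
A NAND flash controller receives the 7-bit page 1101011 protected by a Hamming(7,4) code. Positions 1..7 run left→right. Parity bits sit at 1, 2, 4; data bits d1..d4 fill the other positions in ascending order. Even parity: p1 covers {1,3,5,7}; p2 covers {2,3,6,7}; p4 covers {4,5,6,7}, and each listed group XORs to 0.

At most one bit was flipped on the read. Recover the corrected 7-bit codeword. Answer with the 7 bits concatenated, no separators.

s1 (pos 1,3,5,7): 1⊕0⊕0⊕1 = 0
s2 (pos 2,3,6,7): 1⊕0⊕1⊕1 = 1
s4 (pos 4,5,6,7): 1⊕0⊕1⊕1 = 1
Syndrome s4…s1 = 110 → error at position 6.
Flip position 6: 1101011 → 1101001

1101001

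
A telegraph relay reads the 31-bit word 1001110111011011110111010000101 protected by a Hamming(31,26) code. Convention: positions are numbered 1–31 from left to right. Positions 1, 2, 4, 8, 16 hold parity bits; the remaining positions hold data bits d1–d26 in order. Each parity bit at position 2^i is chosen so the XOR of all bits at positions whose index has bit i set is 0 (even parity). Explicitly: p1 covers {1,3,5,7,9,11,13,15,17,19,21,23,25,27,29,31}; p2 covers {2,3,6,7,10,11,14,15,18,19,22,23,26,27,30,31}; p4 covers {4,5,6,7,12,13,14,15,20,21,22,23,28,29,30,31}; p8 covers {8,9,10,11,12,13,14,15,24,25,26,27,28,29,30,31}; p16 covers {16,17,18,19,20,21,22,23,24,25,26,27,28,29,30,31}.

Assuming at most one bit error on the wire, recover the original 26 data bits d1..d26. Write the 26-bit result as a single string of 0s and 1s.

s1 (pos 1,3,5,7,9,11,13,15,17,19,21,23,25,27,29,31): 1⊕0⊕1⊕0⊕1⊕0⊕1⊕1⊕1⊕0⊕1⊕0⊕0⊕0⊕1⊕1 = 1
s2 (pos 2,3,6,7,10,11,14,15,18,19,22,23,26,27,30,31): 0⊕0⊕1⊕0⊕1⊕0⊕0⊕1⊕1⊕0⊕1⊕0⊕0⊕0⊕0⊕1 = 0
s4 (pos 4,5,6,7,12,13,14,15,20,21,22,23,28,29,30,31): 1⊕1⊕1⊕0⊕1⊕1⊕0⊕1⊕1⊕1⊕1⊕0⊕0⊕1⊕0⊕1 = 1
s8 (pos 8,9,10,11,12,13,14,15,24,25,26,27,28,29,30,31): 1⊕1⊕1⊕0⊕1⊕1⊕0⊕1⊕1⊕0⊕0⊕0⊕0⊕1⊕0⊕1 = 1
s16 (pos 16,17,18,19,20,21,22,23,24,25,26,27,28,29,30,31): 1⊕1⊕1⊕0⊕1⊕1⊕1⊕0⊕1⊕0⊕0⊕0⊕0⊕1⊕0⊕1 = 1
Syndrome s16…s1 = 11101 → error at position 29.
Flip position 29: 1001110111011011110111010000101 → 1001110111011011110111010000001
Read data bits from positions 3,5,6,7,9,10,11,12,13,14,15,17,18,19,20,21,22,23,24,25,26,27,28,29,30,31: 01101101101110111010000001

01101101101110111010000001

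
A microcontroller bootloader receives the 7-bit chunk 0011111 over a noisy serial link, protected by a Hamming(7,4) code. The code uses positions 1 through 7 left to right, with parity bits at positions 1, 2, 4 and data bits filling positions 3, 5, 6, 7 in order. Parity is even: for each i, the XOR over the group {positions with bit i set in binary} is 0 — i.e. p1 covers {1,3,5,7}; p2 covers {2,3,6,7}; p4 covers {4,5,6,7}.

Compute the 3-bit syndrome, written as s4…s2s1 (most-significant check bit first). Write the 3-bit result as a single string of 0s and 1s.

s1 (pos 1,3,5,7): 0⊕1⊕1⊕1 = 1
s2 (pos 2,3,6,7): 0⊕1⊕1⊕1 = 1
s4 (pos 4,5,6,7): 1⊕1⊕1⊕1 = 0
Syndrome s4…s1 = 011 → error at position 3.

011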